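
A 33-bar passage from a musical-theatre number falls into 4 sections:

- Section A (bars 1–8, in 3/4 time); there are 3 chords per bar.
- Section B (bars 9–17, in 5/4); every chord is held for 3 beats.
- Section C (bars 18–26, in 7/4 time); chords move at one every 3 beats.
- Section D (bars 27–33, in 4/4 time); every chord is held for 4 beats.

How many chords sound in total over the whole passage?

A: 8 bars × 3 beats = 24 beats; 1 beat/chord → 24 chords.
B: 9 bars × 5 beats = 45 beats; 3 beats/chord → 15 chords.
C: 9 bars × 7 beats = 63 beats; 3 beats/chord → 21 chords.
D: 7 bars × 4 beats = 28 beats; 4 beats/chord → 7 chords.
Total: 24 + 15 + 21 + 7 = 67.

67 chords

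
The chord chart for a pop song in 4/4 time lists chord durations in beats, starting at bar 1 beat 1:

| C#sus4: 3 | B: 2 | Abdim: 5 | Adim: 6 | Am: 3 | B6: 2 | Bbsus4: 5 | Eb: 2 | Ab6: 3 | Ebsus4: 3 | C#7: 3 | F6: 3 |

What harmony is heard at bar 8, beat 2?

Beat 2 of bar 8 is beat (8−1)×4 + 2 = 30 overall.
Running totals: C#sus4 ends at 3, B ends at 5, Abdim ends at 10, Adim ends at 16, Am ends at 19, B6 ends at 21, Bbsus4 ends at 26, Eb ends at 28, Ab6 ends at 31.
Beat 30 falls within Ab6.

Ab6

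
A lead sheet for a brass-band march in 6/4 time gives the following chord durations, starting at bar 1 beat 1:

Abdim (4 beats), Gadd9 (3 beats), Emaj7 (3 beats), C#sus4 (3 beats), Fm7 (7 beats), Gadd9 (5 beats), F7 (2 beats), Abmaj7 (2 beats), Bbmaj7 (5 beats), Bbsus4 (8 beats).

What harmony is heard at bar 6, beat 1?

Beat 1 of bar 6 is beat (6−1)×6 + 1 = 31 overall.
Running totals: Abdim ends at 4, Gadd9 ends at 7, Emaj7 ends at 10, C#sus4 ends at 13, Fm7 ends at 20, Gadd9 ends at 25, F7 ends at 27, Abmaj7 ends at 29, Bbmaj7 ends at 34.
Beat 31 falls within Bbmaj7.

Bbmaj7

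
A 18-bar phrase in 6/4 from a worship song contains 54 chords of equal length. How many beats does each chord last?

2 beats

18 bars × 6 beats/bar = 108 beats total.
108 beats ÷ 54 chords = 2 beats per chord.
(That is a half note.)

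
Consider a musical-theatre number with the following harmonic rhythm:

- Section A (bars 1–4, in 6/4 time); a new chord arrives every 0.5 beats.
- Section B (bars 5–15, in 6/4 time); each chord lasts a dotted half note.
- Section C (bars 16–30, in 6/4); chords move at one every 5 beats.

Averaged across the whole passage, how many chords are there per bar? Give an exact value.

A: 4 × 6 = 24 beats ÷ 0.5 = 48 chords.
B: 11 × 6 = 66 beats ÷ 3 = 22 chords.
C: 15 × 6 = 90 beats ÷ 5 = 18 chords.
Overall: 88 chords over 30 bars → 88/30 = 44/15 chords per bar.

44/15 chords per bar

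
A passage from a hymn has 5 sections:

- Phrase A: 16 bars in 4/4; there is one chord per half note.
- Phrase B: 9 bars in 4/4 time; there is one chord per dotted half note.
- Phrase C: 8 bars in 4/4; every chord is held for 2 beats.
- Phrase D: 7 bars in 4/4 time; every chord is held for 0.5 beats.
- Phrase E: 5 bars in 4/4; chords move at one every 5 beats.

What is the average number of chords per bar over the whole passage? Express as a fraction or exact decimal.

A: 16 × 4 = 64 beats ÷ 2 = 32 chords.
B: 9 × 4 = 36 beats ÷ 3 = 12 chords.
C: 8 × 4 = 32 beats ÷ 2 = 16 chords.
D: 7 × 4 = 28 beats ÷ 0.5 = 56 chords.
E: 5 × 4 = 20 beats ÷ 5 = 4 chords.
Overall: 120 chords over 45 bars → 120/45 = 8/3 chords per bar.

8/3 chords per bar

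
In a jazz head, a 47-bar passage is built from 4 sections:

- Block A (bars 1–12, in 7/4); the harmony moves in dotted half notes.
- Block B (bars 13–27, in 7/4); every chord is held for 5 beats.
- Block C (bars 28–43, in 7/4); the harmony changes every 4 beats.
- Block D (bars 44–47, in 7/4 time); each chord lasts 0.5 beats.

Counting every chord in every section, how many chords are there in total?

A: 12 bars × 7 beats = 84 beats; 3 beats/chord → 28 chords.
B: 15 bars × 7 beats = 105 beats; 5 beats/chord → 21 chords.
C: 16 bars × 7 beats = 112 beats; 4 beats/chord → 28 chords.
D: 4 bars × 7 beats = 28 beats; 0.5 beats/chord → 56 chords.
Total: 28 + 21 + 28 + 56 = 133.

133 chords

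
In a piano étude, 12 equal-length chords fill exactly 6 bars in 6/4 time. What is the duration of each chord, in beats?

6 bars × 6 beats/bar = 36 beats total.
36 beats ÷ 12 chords = 3 beats per chord.
(That is a dotted half note.)

3 beats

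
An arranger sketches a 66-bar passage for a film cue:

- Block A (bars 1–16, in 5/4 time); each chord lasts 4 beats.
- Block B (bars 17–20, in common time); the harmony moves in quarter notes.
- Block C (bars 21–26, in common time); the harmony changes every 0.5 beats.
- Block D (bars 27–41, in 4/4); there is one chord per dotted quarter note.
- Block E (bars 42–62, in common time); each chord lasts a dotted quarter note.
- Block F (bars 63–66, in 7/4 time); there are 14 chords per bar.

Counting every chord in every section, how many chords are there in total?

236 chords

A: 16 bars × 5 beats = 80 beats; 4 beats/chord → 20 chords.
B: 4 bars × 4 beats = 16 beats; 1 beat/chord → 16 chords.
C: 6 bars × 4 beats = 24 beats; 0.5 beats/chord → 48 chords.
D: 15 bars × 4 beats = 60 beats; 1.5 beats/chord → 40 chords.
E: 21 bars × 4 beats = 84 beats; 1.5 beats/chord → 56 chords.
F: 4 bars × 7 beats = 28 beats; 0.5 beats/chord → 56 chords.
Total: 20 + 16 + 48 + 40 + 56 + 56 = 236.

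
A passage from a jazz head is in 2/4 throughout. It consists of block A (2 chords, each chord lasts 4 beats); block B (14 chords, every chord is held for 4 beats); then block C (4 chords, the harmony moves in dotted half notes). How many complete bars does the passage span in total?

38 bars

A: 2 × 4 = 8 beats = 4 bars.
B: 14 × 4 = 56 beats = 28 bars.
C: 4 × 3 = 12 beats = 6 bars.
Total: 4 + 28 + 6 = 38 bars.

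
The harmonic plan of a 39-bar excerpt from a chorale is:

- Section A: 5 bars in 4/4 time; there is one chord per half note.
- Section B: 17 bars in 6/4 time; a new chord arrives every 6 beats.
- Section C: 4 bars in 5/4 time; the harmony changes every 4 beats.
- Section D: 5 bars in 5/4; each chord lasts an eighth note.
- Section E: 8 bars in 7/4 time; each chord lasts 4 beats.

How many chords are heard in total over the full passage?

96 chords

A: 5·4 = 20 beats, 20/2 = 10 chords.
B: 17·6 = 102 beats, 102/6 = 17 chords.
C: 4·5 = 20 beats, 20/4 = 5 chords.
D: 5·5 = 25 beats, 25/0.5 = 50 chords.
E: 8·7 = 56 beats, 56/4 = 14 chords.
Total: 10 + 17 + 5 + 50 + 14 = 96.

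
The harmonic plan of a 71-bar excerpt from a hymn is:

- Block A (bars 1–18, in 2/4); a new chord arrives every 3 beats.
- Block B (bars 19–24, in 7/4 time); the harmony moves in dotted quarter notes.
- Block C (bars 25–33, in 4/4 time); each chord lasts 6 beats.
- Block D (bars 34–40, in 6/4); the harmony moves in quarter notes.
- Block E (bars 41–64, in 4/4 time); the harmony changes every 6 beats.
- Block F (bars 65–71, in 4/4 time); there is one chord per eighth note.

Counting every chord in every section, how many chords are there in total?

160 chords

A: 18 bars × 2 beats = 36 beats; 3 beats/chord → 12 chords.
B: 6 bars × 7 beats = 42 beats; 1.5 beats/chord → 28 chords.
C: 9 bars × 4 beats = 36 beats; 6 beats/chord → 6 chords.
D: 7 bars × 6 beats = 42 beats; 1 beat/chord → 42 chords.
E: 24 bars × 4 beats = 96 beats; 6 beats/chord → 16 chords.
F: 7 bars × 4 beats = 28 beats; 0.5 beats/chord → 56 chords.
Total: 12 + 28 + 6 + 42 + 16 + 56 = 160.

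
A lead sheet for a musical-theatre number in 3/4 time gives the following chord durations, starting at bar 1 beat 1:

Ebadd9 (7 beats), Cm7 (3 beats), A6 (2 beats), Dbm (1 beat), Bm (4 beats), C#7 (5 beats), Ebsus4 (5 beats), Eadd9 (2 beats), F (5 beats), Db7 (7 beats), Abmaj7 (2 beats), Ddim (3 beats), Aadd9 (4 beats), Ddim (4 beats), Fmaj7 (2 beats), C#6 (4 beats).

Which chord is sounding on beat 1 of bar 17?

Beat 1 of bar 17 is beat (17−1)×3 + 1 = 49 overall.
Running totals: Ebadd9 ends at 7, Cm7 ends at 10, A6 ends at 12, Dbm ends at 13, Bm ends at 17, C#7 ends at 22, Ebsus4 ends at 27, Eadd9 ends at 29, F ends at 34, Db7 ends at 41, Abmaj7 ends at 43, Ddim ends at 46, Aadd9 ends at 50.
Beat 49 falls within Aadd9.

Aadd9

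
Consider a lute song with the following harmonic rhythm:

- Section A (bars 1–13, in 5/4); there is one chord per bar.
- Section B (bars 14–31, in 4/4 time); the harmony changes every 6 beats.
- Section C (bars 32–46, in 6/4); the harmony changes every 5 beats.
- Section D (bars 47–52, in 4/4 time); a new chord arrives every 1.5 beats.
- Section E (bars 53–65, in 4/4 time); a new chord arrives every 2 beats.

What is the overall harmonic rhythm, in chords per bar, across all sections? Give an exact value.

A: 13 × 5 = 65 beats ÷ 5 = 13 chords.
B: 18 × 4 = 72 beats ÷ 6 = 12 chords.
C: 15 × 6 = 90 beats ÷ 5 = 18 chords.
D: 6 × 4 = 24 beats ÷ 1.5 = 16 chords.
E: 13 × 4 = 52 beats ÷ 2 = 26 chords.
Overall: 85 chords over 65 bars → 85/65 = 17/13 chords per bar.

17/13 chords per bar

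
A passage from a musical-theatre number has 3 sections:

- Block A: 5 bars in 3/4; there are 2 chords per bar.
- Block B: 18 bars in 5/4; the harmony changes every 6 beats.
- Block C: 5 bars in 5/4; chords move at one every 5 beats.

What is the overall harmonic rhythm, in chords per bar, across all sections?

A: 5 bars of 3 beats is 15 beats; at 1.5 beats each that's 10 chords.
B: 18 bars of 5 beats is 90 beats; at 6 beats each that's 15 chords.
C: 5 bars of 5 beats is 25 beats; at 5 beats each that's 5 chords.
Overall: 30 chords over 28 bars → 30/28 = 15/14 chords per bar.

15/14 chords per bar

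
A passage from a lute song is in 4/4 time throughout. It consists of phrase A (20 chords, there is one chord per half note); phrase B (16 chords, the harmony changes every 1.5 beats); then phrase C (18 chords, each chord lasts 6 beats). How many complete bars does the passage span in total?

43 bars

A: 20 × 2 = 40 beats = 10 bars.
B: 16 × 1.5 = 24 beats = 6 bars.
C: 18 × 6 = 108 beats = 27 bars.
Total: 10 + 6 + 27 = 43 bars.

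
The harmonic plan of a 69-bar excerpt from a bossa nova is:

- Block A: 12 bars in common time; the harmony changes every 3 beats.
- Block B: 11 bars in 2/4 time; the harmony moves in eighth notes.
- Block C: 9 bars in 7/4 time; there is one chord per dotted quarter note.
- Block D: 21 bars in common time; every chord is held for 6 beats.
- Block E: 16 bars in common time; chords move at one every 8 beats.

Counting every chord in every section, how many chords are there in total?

124 chords

A: 12 bars × 4 beats = 48 beats; 3 beats/chord → 16 chords.
B: 11 bars × 2 beats = 22 beats; 0.5 beats/chord → 44 chords.
C: 9 bars × 7 beats = 63 beats; 1.5 beats/chord → 42 chords.
D: 21 bars × 4 beats = 84 beats; 6 beats/chord → 14 chords.
E: 16 bars × 4 beats = 64 beats; 8 beats/chord → 8 chords.
Total: 16 + 44 + 42 + 14 + 8 = 124.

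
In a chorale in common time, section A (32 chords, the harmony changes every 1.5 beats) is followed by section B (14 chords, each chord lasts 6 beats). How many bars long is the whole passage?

33 bars

A: 32 × 1.5 = 48 beats = 12 bars.
B: 14 × 6 = 84 beats = 21 bars.
Total: 12 + 21 = 33 bars.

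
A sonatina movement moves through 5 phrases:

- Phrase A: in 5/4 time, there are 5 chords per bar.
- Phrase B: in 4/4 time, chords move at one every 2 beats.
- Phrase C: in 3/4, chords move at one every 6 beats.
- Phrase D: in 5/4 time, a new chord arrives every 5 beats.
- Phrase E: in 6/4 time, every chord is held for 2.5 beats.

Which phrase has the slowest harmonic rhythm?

Phrase C

A: each chord is 1 beat in 5/4, so 5 per bar.
B: each chord is 2 beats in 4/4, so 2 per bar.
C: each chord is 6 beats in 3/4, so 0.5 per bar.
D: each chord is 5 beats in 5/4, so 1 per bar.
E: each chord is 2.5 beats in 6/4, so 2.4 per bar.
Slowest is C at 0.5 chords/bar.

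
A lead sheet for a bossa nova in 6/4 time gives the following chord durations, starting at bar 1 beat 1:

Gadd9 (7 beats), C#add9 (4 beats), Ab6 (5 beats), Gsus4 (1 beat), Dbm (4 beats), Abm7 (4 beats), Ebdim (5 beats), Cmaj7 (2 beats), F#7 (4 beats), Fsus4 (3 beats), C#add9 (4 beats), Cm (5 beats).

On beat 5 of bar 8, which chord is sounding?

Cm

Beat 5 of bar 8 is beat (8−1)×6 + 5 = 47 overall.
Running totals: Gadd9 ends at 7, C#add9 ends at 11, Ab6 ends at 16, Gsus4 ends at 17, Dbm ends at 21, Abm7 ends at 25, Ebdim ends at 30, Cmaj7 ends at 32, F#7 ends at 36, Fsus4 ends at 39, C#add9 ends at 43, Cm ends at 48.
Beat 47 falls within Cm.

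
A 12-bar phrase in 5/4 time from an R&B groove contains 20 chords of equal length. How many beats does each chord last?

12 bars × 5 beats/bar = 60 beats total.
60 beats ÷ 20 chords = 3 beats per chord.
(That is a dotted half note.)

3 beats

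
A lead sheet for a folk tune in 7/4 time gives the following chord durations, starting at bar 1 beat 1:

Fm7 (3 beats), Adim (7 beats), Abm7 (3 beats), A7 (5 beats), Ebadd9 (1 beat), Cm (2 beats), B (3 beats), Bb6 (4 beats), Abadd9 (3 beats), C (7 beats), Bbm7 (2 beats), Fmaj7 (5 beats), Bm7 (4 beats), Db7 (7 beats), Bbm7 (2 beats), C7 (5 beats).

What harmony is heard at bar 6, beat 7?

Beat 7 of bar 6 is beat (6−1)×7 + 7 = 42 overall.
Running totals: Fm7 ends at 3, Adim ends at 10, Abm7 ends at 13, A7 ends at 18, Ebadd9 ends at 19, Cm ends at 21, B ends at 24, Bb6 ends at 28, Abadd9 ends at 31, C ends at 38, Bbm7 ends at 40, Fmaj7 ends at 45.
Beat 42 falls within Fmaj7.

Fmaj7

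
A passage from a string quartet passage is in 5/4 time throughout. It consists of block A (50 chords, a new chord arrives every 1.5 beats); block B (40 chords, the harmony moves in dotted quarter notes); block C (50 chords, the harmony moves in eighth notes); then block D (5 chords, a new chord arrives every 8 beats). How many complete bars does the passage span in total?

A: 50 × 1.5 = 75 beats = 15 bars.
B: 40 × 1.5 = 60 beats = 12 bars.
C: 50 × 0.5 = 25 beats = 5 bars.
D: 5 × 8 = 40 beats = 8 bars.
Total: 15 + 12 + 5 + 8 = 40 bars.

40 bars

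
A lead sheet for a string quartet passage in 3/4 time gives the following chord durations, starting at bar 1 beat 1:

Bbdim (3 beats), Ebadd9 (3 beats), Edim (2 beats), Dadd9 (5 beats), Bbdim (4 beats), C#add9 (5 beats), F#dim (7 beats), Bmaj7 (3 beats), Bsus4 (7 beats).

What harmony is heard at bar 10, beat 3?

Beat 3 of bar 10 is beat (10−1)×3 + 3 = 30 overall.
Running totals: Bbdim ends at 3, Ebadd9 ends at 6, Edim ends at 8, Dadd9 ends at 13, Bbdim ends at 17, C#add9 ends at 22, F#dim ends at 29, Bmaj7 ends at 32.
Beat 30 falls within Bmaj7.

Bmaj7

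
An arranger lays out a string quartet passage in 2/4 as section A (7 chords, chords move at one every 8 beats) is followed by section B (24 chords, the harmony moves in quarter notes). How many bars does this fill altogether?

40 bars

A: 7 × 8 = 56 beats = 28 bars.
B: 24 × 1 = 24 beats = 12 bars.
Total: 28 + 12 = 40 bars.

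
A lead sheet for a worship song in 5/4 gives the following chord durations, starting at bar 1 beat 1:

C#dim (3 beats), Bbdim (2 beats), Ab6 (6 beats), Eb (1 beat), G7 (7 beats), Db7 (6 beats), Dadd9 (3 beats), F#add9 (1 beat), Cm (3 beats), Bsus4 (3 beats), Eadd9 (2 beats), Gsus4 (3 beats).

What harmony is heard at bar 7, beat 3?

Bsus4

Beat 3 of bar 7 is beat (7−1)×5 + 3 = 33 overall.
Running totals: C#dim ends at 3, Bbdim ends at 5, Ab6 ends at 11, Eb ends at 12, G7 ends at 19, Db7 ends at 25, Dadd9 ends at 28, F#add9 ends at 29, Cm ends at 32, Bsus4 ends at 35.
Beat 33 falls within Bsus4.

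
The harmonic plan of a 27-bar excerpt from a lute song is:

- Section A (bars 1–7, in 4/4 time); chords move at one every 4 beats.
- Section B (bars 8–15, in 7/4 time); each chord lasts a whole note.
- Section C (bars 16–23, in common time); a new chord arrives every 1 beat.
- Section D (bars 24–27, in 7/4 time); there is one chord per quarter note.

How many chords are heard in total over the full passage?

81 chords

A: 7·4 = 28 beats, 28/4 = 7 chords.
B: 8·7 = 56 beats, 56/4 = 14 chords.
C: 8·4 = 32 beats, 32/1 = 32 chords.
D: 4·7 = 28 beats, 28/1 = 28 chords.
Total: 7 + 14 + 32 + 28 = 81.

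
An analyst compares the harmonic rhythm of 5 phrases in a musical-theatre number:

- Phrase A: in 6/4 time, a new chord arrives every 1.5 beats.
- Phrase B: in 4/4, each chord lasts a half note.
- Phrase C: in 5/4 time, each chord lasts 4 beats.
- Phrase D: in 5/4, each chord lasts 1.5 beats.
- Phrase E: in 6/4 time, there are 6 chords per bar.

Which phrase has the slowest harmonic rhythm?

A: 6/1.5 = 4 chords/bar.
B: 4/2 = 2 chords/bar.
C: 5/4 = 1.25 chords/bar.
D: 5/1.5 = 10/3 chords/bar.
E: 6/1 = 6 chords/bar.
Slowest is C at 1.25 chords/bar.

Phrase C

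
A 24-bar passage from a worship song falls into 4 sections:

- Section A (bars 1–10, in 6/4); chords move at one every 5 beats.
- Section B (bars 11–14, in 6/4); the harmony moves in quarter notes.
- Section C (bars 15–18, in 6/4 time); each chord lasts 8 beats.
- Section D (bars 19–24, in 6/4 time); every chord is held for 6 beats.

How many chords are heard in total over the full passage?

45 chords

A has 60 beats and chords last 5 each, so 12 chords.
B has 24 beats and chords last 1 each, so 24 chords.
C has 24 beats and chords last 8 each, so 3 chords.
D has 36 beats and chords last 6 each, so 6 chords.
Total: 12 + 24 + 3 + 6 = 45.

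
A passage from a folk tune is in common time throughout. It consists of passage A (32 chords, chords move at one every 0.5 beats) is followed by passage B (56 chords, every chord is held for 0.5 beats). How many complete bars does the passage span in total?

A: 32 × 0.5 = 16 beats = 4 bars.
B: 56 × 0.5 = 28 beats = 7 bars.
Total: 4 + 7 = 11 bars.

11 bars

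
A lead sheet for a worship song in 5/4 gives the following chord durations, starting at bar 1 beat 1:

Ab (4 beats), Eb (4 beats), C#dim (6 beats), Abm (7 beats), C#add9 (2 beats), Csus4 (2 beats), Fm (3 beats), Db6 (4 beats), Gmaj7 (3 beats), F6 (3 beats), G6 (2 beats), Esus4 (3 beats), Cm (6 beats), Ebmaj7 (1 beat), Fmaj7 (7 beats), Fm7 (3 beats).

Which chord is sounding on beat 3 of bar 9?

Beat 3 of bar 9 is beat (9−1)×5 + 3 = 43 overall.
Running totals: Ab ends at 4, Eb ends at 8, C#dim ends at 14, Abm ends at 21, C#add9 ends at 23, Csus4 ends at 25, Fm ends at 28, Db6 ends at 32, Gmaj7 ends at 35, F6 ends at 38, G6 ends at 40, Esus4 ends at 43.
Beat 43 falls within Esus4.

Esus4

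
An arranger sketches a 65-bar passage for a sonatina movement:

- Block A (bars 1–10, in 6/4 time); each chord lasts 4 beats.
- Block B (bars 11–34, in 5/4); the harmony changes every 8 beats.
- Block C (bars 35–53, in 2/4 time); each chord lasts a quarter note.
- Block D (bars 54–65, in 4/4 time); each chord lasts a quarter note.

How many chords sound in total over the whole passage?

A has 60 beats and chords last 4 each, so 15 chords.
B has 120 beats and chords last 8 each, so 15 chords.
C has 38 beats and chords last 1 each, so 38 chords.
D has 48 beats and chords last 1 each, so 48 chords.
Total: 15 + 15 + 38 + 48 = 116.

116 chords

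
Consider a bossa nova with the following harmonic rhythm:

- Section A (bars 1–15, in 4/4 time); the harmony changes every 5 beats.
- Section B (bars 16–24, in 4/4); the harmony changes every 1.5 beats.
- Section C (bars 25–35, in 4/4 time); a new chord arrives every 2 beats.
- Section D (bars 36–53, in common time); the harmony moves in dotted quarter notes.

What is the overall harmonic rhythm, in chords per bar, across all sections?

2 chords per bar

A: 15 bars of 4 beats is 60 beats; at 5 beats each that's 12 chords.
B: 9 bars of 4 beats is 36 beats; at 1.5 beats each that's 24 chords.
C: 11 bars of 4 beats is 44 beats; at 2 beats each that's 22 chords.
D: 18 bars of 4 beats is 72 beats; at 1.5 beats each that's 48 chords.
Overall: 106 chords over 53 bars → 106/53 = 2 chords per bar.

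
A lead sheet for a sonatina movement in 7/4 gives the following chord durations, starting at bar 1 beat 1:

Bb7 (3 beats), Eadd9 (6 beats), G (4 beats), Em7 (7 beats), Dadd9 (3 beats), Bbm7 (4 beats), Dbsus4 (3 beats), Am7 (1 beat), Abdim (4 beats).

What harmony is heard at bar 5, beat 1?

Dbsus4

Beat 1 of bar 5 is beat (5−1)×7 + 1 = 29 overall.
Running totals: Bb7 ends at 3, Eadd9 ends at 9, G ends at 13, Em7 ends at 20, Dadd9 ends at 23, Bbm7 ends at 27, Dbsus4 ends at 30.
Beat 29 falls within Dbsus4.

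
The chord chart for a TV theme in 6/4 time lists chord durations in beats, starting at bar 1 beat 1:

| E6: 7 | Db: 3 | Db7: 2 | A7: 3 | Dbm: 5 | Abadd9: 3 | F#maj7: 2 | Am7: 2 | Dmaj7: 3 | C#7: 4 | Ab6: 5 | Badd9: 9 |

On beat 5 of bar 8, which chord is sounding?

Beat 5 of bar 8 is beat (8−1)×6 + 5 = 47 overall.
Running totals: E6 ends at 7, Db ends at 10, Db7 ends at 12, A7 ends at 15, Dbm ends at 20, Abadd9 ends at 23, F#maj7 ends at 25, Am7 ends at 27, Dmaj7 ends at 30, C#7 ends at 34, Ab6 ends at 39, Badd9 ends at 48.
Beat 47 falls within Badd9.

Badd9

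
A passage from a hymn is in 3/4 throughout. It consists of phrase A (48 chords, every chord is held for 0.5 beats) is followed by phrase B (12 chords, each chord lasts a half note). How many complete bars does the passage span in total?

A: 48 × 0.5 = 24 beats = 8 bars.
B: 12 × 2 = 24 beats = 8 bars.
Total: 8 + 8 = 16 bars.

16 bars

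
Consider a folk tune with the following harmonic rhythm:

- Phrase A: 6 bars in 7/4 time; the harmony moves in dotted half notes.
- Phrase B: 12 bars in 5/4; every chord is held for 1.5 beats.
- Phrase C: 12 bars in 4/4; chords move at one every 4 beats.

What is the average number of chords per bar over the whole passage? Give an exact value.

A: 6 × 7 = 42 beats ÷ 3 = 14 chords.
B: 12 × 5 = 60 beats ÷ 1.5 = 40 chords.
C: 12 × 4 = 48 beats ÷ 4 = 12 chords.
Overall: 66 chords over 30 bars → 66/30 = 2.2 chords per bar.

2.2 chords per bar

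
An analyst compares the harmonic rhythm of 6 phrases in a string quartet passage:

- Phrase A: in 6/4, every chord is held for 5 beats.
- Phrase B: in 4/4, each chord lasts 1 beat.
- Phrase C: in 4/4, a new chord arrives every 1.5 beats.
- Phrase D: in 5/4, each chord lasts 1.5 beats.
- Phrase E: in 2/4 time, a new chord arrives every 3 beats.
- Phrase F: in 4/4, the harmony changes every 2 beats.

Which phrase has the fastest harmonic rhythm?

Phrase B

A: 6/5 = 1.2 chords/bar.
B: 4/1 = 4 chords/bar.
C: 4/1.5 = 8/3 chords/bar.
D: 5/1.5 = 10/3 chords/bar.
E: 2/3 = 2/3 chords/bar.
F: 4/2 = 2 chords/bar.
Fastest is B at 4 chords/bar.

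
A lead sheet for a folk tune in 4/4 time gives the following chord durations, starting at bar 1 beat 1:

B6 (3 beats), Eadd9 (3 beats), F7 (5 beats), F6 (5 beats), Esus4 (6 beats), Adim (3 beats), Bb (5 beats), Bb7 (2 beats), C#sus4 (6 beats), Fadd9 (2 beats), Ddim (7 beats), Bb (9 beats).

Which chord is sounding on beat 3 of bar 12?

Beat 3 of bar 12 is beat (12−1)×4 + 3 = 47 overall.
Running totals: B6 ends at 3, Eadd9 ends at 6, F7 ends at 11, F6 ends at 16, Esus4 ends at 22, Adim ends at 25, Bb ends at 30, Bb7 ends at 32, C#sus4 ends at 38, Fadd9 ends at 40, Ddim ends at 47.
Beat 47 falls within Ddim.

Ddim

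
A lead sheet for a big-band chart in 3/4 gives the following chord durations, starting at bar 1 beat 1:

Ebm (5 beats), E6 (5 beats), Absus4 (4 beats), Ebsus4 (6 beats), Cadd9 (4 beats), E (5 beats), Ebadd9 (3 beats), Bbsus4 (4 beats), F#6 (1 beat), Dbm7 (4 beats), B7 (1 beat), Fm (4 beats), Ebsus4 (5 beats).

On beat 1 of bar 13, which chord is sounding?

F#6

Beat 1 of bar 13 is beat (13−1)×3 + 1 = 37 overall.
Running totals: Ebm ends at 5, E6 ends at 10, Absus4 ends at 14, Ebsus4 ends at 20, Cadd9 ends at 24, E ends at 29, Ebadd9 ends at 32, Bbsus4 ends at 36, F#6 ends at 37.
Beat 37 falls within F#6.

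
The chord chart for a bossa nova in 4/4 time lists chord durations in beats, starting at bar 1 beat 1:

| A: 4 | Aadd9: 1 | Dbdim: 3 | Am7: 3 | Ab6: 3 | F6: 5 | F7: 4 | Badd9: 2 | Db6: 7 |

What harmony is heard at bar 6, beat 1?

F7

Beat 1 of bar 6 is beat (6−1)×4 + 1 = 21 overall.
Running totals: A ends at 4, Aadd9 ends at 5, Dbdim ends at 8, Am7 ends at 11, Ab6 ends at 14, F6 ends at 19, F7 ends at 23.
Beat 21 falls within F7.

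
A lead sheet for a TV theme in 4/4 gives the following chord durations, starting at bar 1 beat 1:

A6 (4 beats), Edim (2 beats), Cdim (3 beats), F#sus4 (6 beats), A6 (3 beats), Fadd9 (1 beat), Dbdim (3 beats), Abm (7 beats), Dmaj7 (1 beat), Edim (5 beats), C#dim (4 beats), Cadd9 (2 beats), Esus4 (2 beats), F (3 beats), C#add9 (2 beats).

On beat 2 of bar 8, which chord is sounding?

Dmaj7

Beat 2 of bar 8 is beat (8−1)×4 + 2 = 30 overall.
Running totals: A6 ends at 4, Edim ends at 6, Cdim ends at 9, F#sus4 ends at 15, A6 ends at 18, Fadd9 ends at 19, Dbdim ends at 22, Abm ends at 29, Dmaj7 ends at 30.
Beat 30 falls within Dmaj7.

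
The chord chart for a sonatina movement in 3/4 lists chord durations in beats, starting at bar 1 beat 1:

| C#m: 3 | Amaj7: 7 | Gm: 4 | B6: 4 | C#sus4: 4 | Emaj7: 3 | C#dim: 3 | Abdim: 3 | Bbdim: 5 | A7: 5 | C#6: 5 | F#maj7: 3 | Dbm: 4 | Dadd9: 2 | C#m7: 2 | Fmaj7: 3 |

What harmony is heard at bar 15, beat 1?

C#6

Beat 1 of bar 15 is beat (15−1)×3 + 1 = 43 overall.
Running totals: C#m ends at 3, Amaj7 ends at 10, Gm ends at 14, B6 ends at 18, C#sus4 ends at 22, Emaj7 ends at 25, C#dim ends at 28, Abdim ends at 31, Bbdim ends at 36, A7 ends at 41, C#6 ends at 46.
Beat 43 falls within C#6.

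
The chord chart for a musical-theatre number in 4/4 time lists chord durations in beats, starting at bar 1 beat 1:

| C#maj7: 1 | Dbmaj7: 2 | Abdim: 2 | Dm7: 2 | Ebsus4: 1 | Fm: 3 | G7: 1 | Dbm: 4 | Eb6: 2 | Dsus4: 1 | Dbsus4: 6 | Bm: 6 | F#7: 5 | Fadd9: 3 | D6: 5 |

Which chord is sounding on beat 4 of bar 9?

Beat 4 of bar 9 is beat (9−1)×4 + 4 = 36 overall.
Running totals: C#maj7 ends at 1, Dbmaj7 ends at 3, Abdim ends at 5, Dm7 ends at 7, Ebsus4 ends at 8, Fm ends at 11, G7 ends at 12, Dbm ends at 16, Eb6 ends at 18, Dsus4 ends at 19, Dbsus4 ends at 25, Bm ends at 31, F#7 ends at 36.
Beat 36 falls within F#7.

F#7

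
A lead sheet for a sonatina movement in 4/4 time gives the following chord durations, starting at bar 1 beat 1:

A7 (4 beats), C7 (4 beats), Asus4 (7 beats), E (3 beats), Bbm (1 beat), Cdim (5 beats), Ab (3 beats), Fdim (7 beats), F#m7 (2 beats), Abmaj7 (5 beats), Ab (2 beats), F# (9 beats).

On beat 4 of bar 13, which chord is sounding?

Beat 4 of bar 13 is beat (13−1)×4 + 4 = 52 overall.
Running totals: A7 ends at 4, C7 ends at 8, Asus4 ends at 15, E ends at 18, Bbm ends at 19, Cdim ends at 24, Ab ends at 27, Fdim ends at 34, F#m7 ends at 36, Abmaj7 ends at 41, Ab ends at 43, F# ends at 52.
Beat 52 falls within F#.

F#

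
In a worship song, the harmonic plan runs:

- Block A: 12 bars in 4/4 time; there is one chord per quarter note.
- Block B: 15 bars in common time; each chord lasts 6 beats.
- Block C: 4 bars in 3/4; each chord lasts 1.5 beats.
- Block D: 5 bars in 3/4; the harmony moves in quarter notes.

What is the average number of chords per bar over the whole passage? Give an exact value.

2.25 chords per bar

A: 12 bars of 4 beats is 48 beats; at 1 beat each that's 48 chords.
B: 15 bars of 4 beats is 60 beats; at 6 beats each that's 10 chords.
C: 4 bars of 3 beats is 12 beats; at 1.5 beats each that's 8 chords.
D: 5 bars of 3 beats is 15 beats; at 1 beat each that's 15 chords.
Overall: 81 chords over 36 bars → 81/36 = 2.25 chords per bar.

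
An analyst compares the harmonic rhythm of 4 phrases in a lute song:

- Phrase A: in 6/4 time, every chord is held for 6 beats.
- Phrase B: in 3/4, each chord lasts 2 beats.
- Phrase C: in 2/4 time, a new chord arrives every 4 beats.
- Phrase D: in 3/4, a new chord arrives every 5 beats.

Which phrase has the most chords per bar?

Phrase B

A: 6/6 = 1 chord/bar.
B: 3/2 = 1.5 chords/bar.
C: 2/4 = 0.5 chords/bar.
D: 3/5 = 0.6 chords/bar.
Fastest is B at 1.5 chords/bar.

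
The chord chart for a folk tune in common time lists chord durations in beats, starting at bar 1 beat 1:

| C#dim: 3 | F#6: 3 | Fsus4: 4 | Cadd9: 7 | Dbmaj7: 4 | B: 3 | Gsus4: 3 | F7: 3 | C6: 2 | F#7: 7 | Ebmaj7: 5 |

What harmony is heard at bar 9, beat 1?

F#7

Beat 1 of bar 9 is beat (9−1)×4 + 1 = 33 overall.
Running totals: C#dim ends at 3, F#6 ends at 6, Fsus4 ends at 10, Cadd9 ends at 17, Dbmaj7 ends at 21, B ends at 24, Gsus4 ends at 27, F7 ends at 30, C6 ends at 32, F#7 ends at 39.
Beat 33 falls within F#7.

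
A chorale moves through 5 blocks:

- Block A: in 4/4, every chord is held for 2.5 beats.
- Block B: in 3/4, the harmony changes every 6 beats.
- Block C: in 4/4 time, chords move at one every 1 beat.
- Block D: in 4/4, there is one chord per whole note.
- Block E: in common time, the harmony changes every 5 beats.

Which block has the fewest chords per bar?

Block B

A: 4/2.5 = 1.6 chords/bar.
B: 3/6 = 0.5 chords/bar.
C: 4/1 = 4 chords/bar.
D: 4/4 = 1 chord/bar.
E: 4/5 = 0.8 chords/bar.
Slowest is B at 0.5 chords/bar.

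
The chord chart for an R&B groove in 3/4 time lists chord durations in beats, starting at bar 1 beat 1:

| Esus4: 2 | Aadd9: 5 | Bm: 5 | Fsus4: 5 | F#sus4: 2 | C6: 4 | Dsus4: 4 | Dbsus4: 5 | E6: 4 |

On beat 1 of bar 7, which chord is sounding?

Beat 1 of bar 7 is beat (7−1)×3 + 1 = 19 overall.
Running totals: Esus4 ends at 2, Aadd9 ends at 7, Bm ends at 12, Fsus4 ends at 17, F#sus4 ends at 19.
Beat 19 falls within F#sus4.

F#sus4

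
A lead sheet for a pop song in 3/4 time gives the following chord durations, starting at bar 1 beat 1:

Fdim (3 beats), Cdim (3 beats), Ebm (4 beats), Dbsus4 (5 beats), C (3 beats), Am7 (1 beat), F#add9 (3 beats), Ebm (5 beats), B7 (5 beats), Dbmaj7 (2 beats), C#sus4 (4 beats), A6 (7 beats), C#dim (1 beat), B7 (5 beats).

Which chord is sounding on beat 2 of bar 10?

Beat 2 of bar 10 is beat (10−1)×3 + 2 = 29 overall.
Running totals: Fdim ends at 3, Cdim ends at 6, Ebm ends at 10, Dbsus4 ends at 15, C ends at 18, Am7 ends at 19, F#add9 ends at 22, Ebm ends at 27, B7 ends at 32.
Beat 29 falls within B7.

B7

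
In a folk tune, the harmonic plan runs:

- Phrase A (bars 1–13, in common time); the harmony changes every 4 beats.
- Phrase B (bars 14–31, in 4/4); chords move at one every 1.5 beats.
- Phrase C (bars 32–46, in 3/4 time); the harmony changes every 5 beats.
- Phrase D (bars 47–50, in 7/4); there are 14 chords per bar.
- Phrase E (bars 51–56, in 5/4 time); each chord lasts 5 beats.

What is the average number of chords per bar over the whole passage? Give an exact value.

A: 13 × 4 = 52 beats ÷ 4 = 13 chords.
B: 18 × 4 = 72 beats ÷ 1.5 = 48 chords.
C: 15 × 3 = 45 beats ÷ 5 = 9 chords.
D: 4 × 7 = 28 beats ÷ 0.5 = 56 chords.
E: 6 × 5 = 30 beats ÷ 5 = 6 chords.
Overall: 132 chords over 56 bars → 132/56 = 33/14 chords per bar.

33/14 chords per bar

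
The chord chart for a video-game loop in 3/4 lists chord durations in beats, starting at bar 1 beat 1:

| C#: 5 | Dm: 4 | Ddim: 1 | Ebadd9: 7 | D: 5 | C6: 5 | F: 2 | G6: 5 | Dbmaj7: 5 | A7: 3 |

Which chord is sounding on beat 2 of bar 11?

Beat 2 of bar 11 is beat (11−1)×3 + 2 = 32 overall.
Running totals: C# ends at 5, Dm ends at 9, Ddim ends at 10, Ebadd9 ends at 17, D ends at 22, C6 ends at 27, F ends at 29, G6 ends at 34.
Beat 32 falls within G6.

G6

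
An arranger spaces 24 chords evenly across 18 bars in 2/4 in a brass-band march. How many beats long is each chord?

18 bars × 2 beats/bar = 36 beats total.
36 beats ÷ 24 chords = 1.5 beats per chord.
(That is a dotted quarter note.)

1.5 beats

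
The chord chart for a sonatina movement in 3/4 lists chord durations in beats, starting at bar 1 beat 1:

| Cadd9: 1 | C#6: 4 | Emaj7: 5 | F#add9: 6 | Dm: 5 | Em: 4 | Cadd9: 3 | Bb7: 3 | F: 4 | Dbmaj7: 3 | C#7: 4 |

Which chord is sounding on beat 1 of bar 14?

C#7

Beat 1 of bar 14 is beat (14−1)×3 + 1 = 40 overall.
Running totals: Cadd9 ends at 1, C#6 ends at 5, Emaj7 ends at 10, F#add9 ends at 16, Dm ends at 21, Em ends at 25, Cadd9 ends at 28, Bb7 ends at 31, F ends at 35, Dbmaj7 ends at 38, C#7 ends at 42.
Beat 40 falls within C#7.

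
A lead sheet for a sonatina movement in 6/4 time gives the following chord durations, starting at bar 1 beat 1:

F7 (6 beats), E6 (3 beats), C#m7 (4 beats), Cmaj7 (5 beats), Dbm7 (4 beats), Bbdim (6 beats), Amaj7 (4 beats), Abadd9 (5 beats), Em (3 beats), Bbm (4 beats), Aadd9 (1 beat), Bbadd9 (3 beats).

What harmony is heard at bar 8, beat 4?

Beat 4 of bar 8 is beat (8−1)×6 + 4 = 46 overall.
Running totals: F7 ends at 6, E6 ends at 9, C#m7 ends at 13, Cmaj7 ends at 18, Dbm7 ends at 22, Bbdim ends at 28, Amaj7 ends at 32, Abadd9 ends at 37, Em ends at 40, Bbm ends at 44, Aadd9 ends at 45, Bbadd9 ends at 48.
Beat 46 falls within Bbadd9.

Bbadd9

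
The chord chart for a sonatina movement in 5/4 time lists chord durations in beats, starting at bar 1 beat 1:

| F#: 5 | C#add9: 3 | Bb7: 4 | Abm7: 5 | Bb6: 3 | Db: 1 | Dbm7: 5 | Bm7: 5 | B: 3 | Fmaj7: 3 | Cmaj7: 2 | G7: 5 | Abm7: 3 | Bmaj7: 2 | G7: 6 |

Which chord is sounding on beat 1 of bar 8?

Beat 1 of bar 8 is beat (8−1)×5 + 1 = 36 overall.
Running totals: F# ends at 5, C#add9 ends at 8, Bb7 ends at 12, Abm7 ends at 17, Bb6 ends at 20, Db ends at 21, Dbm7 ends at 26, Bm7 ends at 31, B ends at 34, Fmaj7 ends at 37.
Beat 36 falls within Fmaj7.

Fmaj7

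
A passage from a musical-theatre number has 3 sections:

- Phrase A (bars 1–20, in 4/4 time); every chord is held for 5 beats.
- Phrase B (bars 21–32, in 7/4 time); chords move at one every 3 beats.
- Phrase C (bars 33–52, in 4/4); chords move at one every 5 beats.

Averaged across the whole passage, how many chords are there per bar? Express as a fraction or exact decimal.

A: 20 bars of 4 beats is 80 beats; at 5 beats each that's 16 chords.
B: 12 bars of 7 beats is 84 beats; at 3 beats each that's 28 chords.
C: 20 bars of 4 beats is 80 beats; at 5 beats each that's 16 chords.
Overall: 60 chords over 52 bars → 60/52 = 15/13 chords per bar.

15/13 chords per bar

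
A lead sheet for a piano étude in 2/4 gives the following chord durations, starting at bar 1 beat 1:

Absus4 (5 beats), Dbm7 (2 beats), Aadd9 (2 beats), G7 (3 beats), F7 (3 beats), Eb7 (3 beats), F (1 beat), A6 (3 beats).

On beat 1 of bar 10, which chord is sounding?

F

Beat 1 of bar 10 is beat (10−1)×2 + 1 = 19 overall.
Running totals: Absus4 ends at 5, Dbm7 ends at 7, Aadd9 ends at 9, G7 ends at 12, F7 ends at 15, Eb7 ends at 18, F ends at 19.
Beat 19 falls within F.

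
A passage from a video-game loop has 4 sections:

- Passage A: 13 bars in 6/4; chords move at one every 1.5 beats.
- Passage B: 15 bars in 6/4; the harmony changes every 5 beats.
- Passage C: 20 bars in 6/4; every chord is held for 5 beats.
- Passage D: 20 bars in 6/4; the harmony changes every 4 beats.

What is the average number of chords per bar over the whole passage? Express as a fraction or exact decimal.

A: 13 bars of 6 beats is 78 beats; at 1.5 beats each that's 52 chords.
B: 15 bars of 6 beats is 90 beats; at 5 beats each that's 18 chords.
C: 20 bars of 6 beats is 120 beats; at 5 beats each that's 24 chords.
D: 20 bars of 6 beats is 120 beats; at 4 beats each that's 30 chords.
Overall: 124 chords over 68 bars → 124/68 = 31/17 chords per bar.

31/17 chords per bar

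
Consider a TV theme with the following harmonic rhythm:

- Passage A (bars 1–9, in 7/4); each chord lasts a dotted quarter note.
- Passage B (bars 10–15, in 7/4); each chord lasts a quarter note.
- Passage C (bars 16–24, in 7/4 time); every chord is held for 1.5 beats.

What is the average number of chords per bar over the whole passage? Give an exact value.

5.25 chords per bar

A: 9 bars of 7 beats is 63 beats; at 1.5 beats each that's 42 chords.
B: 6 bars of 7 beats is 42 beats; at 1 beat each that's 42 chords.
C: 9 bars of 7 beats is 63 beats; at 1.5 beats each that's 42 chords.
Overall: 126 chords over 24 bars → 126/24 = 5.25 chords per bar.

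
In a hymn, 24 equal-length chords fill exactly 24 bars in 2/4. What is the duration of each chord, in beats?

24 bars × 2 beats/bar = 48 beats total.
48 beats ÷ 24 chords = 2 beats per chord.
(That is a half note.)

2 beats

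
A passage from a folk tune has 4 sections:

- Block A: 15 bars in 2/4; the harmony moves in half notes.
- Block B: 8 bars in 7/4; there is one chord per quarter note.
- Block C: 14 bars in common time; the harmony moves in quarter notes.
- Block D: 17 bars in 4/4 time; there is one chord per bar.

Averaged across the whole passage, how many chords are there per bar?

A: 15 × 2 = 30 beats ÷ 2 = 15 chords.
B: 8 × 7 = 56 beats ÷ 1 = 56 chords.
C: 14 × 4 = 56 beats ÷ 1 = 56 chords.
D: 17 × 4 = 68 beats ÷ 4 = 17 chords.
Overall: 144 chords over 54 bars → 144/54 = 8/3 chords per bar.

8/3 chords per bar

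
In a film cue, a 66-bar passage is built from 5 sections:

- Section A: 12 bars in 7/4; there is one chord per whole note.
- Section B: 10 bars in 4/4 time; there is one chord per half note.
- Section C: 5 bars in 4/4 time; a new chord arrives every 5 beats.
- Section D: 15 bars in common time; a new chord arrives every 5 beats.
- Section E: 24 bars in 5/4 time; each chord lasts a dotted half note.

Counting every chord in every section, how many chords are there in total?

A has 84 beats and chords last 4 each, so 21 chords.
B has 40 beats and chords last 2 each, so 20 chords.
C has 20 beats and chords last 5 each, so 4 chords.
D has 60 beats and chords last 5 each, so 12 chords.
E has 120 beats and chords last 3 each, so 40 chords.
Total: 21 + 20 + 4 + 12 + 40 = 97.

97 chords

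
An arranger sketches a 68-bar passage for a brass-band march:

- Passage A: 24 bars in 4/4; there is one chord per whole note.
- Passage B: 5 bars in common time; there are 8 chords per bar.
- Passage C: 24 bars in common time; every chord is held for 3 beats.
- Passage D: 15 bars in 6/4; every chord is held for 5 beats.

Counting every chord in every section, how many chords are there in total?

114 chords

A: 24 bars × 4 beats = 96 beats; 4 beats/chord → 24 chords.
B: 5 bars × 4 beats = 20 beats; 0.5 beats/chord → 40 chords.
C: 24 bars × 4 beats = 96 beats; 3 beats/chord → 32 chords.
D: 15 bars × 6 beats = 90 beats; 5 beats/chord → 18 chords.
Total: 24 + 40 + 32 + 18 = 114.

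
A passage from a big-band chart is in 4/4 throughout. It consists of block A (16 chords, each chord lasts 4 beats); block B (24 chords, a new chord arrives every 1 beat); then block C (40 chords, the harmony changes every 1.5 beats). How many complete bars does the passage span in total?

37 bars

A: 16 × 4 = 64 beats = 16 bars.
B: 24 × 1 = 24 beats = 6 bars.
C: 40 × 1.5 = 60 beats = 15 bars.
Total: 16 + 6 + 15 = 37 bars.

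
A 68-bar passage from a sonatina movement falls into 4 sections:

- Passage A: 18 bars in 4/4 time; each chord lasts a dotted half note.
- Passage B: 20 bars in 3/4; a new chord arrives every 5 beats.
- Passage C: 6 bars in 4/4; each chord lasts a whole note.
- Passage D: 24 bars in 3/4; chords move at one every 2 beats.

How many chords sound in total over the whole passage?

78 chords

A has 72 beats and chords last 3 each, so 24 chords.
B has 60 beats and chords last 5 each, so 12 chords.
C has 24 beats and chords last 4 each, so 6 chords.
D has 72 beats and chords last 2 each, so 36 chords.
Total: 24 + 12 + 6 + 36 = 78.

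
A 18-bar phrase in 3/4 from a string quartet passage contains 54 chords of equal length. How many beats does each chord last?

1 beat

18 bars × 3 beats/bar = 54 beats total.
54 beats ÷ 54 chords = 1 beats per chord.
(That is a quarter note.)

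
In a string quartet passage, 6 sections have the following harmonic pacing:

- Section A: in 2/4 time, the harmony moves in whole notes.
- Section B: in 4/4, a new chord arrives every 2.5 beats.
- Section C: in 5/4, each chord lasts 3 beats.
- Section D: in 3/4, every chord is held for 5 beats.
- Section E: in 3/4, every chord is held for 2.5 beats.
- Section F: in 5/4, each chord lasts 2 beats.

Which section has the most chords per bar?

A: 2 beats/bar ÷ 4 beats/chord = 0.5 chords/bar.
B: 4 beats/bar ÷ 2.5 beats/chord = 1.6 chords/bar.
C: 5 beats/bar ÷ 3 beats/chord = 5/3 chords/bar.
D: 3 beats/bar ÷ 5 beats/chord = 0.6 chords/bar.
E: 3 beats/bar ÷ 2.5 beats/chord = 1.2 chords/bar.
F: 5 beats/bar ÷ 2 beats/chord = 2.5 chords/bar.
Fastest is F at 2.5 chords/bar.

Section F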